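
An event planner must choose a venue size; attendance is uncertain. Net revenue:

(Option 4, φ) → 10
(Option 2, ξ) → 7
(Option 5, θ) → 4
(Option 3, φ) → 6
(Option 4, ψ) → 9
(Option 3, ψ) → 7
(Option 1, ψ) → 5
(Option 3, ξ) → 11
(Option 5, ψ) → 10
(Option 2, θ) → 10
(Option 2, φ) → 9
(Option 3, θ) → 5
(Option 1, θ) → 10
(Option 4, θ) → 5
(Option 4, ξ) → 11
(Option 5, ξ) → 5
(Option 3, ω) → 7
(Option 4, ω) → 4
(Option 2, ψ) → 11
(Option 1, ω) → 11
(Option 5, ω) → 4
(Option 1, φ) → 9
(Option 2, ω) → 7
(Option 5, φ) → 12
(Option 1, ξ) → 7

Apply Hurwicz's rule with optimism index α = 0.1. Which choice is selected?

Option 2

Option 1: 0.1·11 + 0.9·5 = 5.6
Option 2: 0.1·11 + 0.9·7 = 7.4
Option 3: 0.1·11 + 0.9·5 = 5.6
Option 4: 0.1·11 + 0.9·4 = 4.7
Option 5: 0.1·12 + 0.9·4 = 4.8
Highest Hurwicz score = 7.4 → Option 2.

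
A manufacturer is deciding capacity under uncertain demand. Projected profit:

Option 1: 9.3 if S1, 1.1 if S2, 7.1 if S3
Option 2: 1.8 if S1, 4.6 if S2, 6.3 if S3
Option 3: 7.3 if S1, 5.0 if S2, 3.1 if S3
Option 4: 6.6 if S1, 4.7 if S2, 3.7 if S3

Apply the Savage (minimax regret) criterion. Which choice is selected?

Option 4

Column bests: S1=9.3, S2=5.0, S3=7.1.
Option 1 regrets: 0.0, 3.9, 0.0 → max 3.9
Option 2 regrets: 7.5, 0.4, 0.8 → max 7.5
Option 3 regrets: 2.0, 0.0, 4.0 → max 4.0
Option 4 regrets: 2.7, 0.3, 3.4 → max 3.4
Smallest max regret = 3.4 → Option 4.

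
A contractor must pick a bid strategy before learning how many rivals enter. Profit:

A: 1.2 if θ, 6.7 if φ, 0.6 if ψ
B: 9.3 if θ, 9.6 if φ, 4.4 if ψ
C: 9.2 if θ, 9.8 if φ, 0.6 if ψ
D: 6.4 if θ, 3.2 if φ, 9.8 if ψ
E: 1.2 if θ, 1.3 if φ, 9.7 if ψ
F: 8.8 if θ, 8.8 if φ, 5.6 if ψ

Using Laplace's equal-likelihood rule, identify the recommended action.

B

Row averages: A=17/6, B=233/30, C=98/15, D=97/15, E=61/15, F=116/15
Highest average = 233/30 → B.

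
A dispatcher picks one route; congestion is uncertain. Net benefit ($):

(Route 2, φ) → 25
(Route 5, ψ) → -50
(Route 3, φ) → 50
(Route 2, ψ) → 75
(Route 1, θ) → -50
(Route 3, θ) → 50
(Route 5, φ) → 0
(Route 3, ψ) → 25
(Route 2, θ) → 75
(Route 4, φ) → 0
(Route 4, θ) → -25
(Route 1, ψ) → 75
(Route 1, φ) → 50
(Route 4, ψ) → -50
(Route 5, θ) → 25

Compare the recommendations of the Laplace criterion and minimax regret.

Row averages: Route 1=25, Route 2=175/3, Route 3=125/3, Route 4=-25, Route 5=-25/3
Highest average = 175/3 → Route 2.
Column bests: θ=75, φ=50, ψ=75.
Route 1 regrets: 125, 0, 0 → max 125
Route 2 regrets: 0, 25, 0 → max 25
Route 3 regrets: 25, 0, 50 → max 50
Route 4 regrets: 100, 50, 125 → max 125
Route 5 regrets: 50, 50, 125 → max 125
Smallest max regret = 25 → Route 2.

laplace → Route 2; minimax regret → Route 2 (agree)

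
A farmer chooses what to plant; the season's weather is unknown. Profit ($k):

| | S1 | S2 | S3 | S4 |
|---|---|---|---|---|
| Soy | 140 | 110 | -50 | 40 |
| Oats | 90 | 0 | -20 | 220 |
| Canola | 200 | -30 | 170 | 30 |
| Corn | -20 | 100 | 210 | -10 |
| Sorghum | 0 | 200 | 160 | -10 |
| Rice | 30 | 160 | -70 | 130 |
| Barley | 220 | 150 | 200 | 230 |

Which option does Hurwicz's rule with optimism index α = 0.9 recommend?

Soy: 0.9·140 + 0.1·(-50) = 121
Oats: 0.9·220 + 0.1·(-20) = 196
Canola: 0.9·200 + 0.1·(-30) = 177
Corn: 0.9·210 + 0.1·(-20) = 187
Sorghum: 0.9·200 + 0.1·(-10) = 179
Rice: 0.9·160 + 0.1·(-70) = 137
Barley: 0.9·230 + 0.1·150 = 222
Highest Hurwicz score = 222 → Barley.

Barley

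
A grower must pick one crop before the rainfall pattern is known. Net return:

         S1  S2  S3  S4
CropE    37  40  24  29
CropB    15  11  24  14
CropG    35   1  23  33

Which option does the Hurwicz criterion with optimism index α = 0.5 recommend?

CropE: 0.5·40 + 0.5·24 = 32
CropB: 0.5·24 + 0.5·11 = 17.5
CropG: 0.5·35 + 0.5·1 = 18
Highest Hurwicz score = 32 → CropE.

CropE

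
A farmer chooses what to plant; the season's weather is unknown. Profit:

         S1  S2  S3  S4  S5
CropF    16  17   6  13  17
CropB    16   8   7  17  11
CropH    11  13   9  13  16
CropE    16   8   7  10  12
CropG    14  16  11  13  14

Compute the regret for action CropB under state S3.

Best payoff under S3 is 11.
Regret = 11 − 7 = 4.

4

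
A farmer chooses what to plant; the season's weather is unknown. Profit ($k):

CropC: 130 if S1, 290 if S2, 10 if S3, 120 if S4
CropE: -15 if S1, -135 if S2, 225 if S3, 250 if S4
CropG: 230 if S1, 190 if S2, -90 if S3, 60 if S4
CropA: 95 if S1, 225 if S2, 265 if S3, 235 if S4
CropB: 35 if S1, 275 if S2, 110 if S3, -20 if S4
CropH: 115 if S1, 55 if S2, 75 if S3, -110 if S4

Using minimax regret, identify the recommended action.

Column bests: S1=230, S2=290, S3=265, S4=250.
CropC regrets: 100, 0, 255, 130 → max 255
CropE regrets: 245, 425, 40, 0 → max 425
CropG regrets: 0, 100, 355, 190 → max 355
CropA regrets: 135, 65, 0, 15 → max 135
CropB regrets: 195, 15, 155, 270 → max 270
CropH regrets: 115, 235, 190, 360 → max 360
Smallest max regret = 135 → CropA.

CropA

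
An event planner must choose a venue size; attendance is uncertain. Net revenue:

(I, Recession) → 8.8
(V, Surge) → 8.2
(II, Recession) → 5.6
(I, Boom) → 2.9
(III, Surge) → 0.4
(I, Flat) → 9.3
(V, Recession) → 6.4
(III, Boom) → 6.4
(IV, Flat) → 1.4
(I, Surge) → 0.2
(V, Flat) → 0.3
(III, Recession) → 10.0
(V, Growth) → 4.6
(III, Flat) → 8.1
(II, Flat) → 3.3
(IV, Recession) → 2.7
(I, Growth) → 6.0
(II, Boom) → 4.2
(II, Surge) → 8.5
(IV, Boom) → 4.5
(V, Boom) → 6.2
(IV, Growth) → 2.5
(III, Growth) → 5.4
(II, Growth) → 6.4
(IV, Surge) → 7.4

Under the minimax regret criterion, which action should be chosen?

Column bests: Recession=10.0, Flat=9.3, Growth=6.4, Boom=6.4, Surge=8.5.
I regrets: 1.2, 0.0, 0.4, 3.5, 8.3 → max 8.3
II regrets: 4.4, 6.0, 0.0, 2.2, 0.0 → max 6.0
III regrets: 0.0, 1.2, 1.0, 0.0, 8.1 → max 8.1
IV regrets: 7.3, 7.9, 3.9, 1.9, 1.1 → max 7.9
V regrets: 3.6, 9.0, 1.8, 0.2, 0.3 → max 9.0
Smallest max regret = 6.0 → II.

II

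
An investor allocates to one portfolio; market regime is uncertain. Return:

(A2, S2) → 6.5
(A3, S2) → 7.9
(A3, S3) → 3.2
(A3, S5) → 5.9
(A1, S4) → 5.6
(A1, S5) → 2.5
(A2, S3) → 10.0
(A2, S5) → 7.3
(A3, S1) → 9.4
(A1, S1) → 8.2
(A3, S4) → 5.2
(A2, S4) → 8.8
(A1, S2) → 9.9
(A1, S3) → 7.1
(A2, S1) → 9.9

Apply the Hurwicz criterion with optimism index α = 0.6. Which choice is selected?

A1: 0.6·9.9 + 0.4·2.5 = 6.94
A2: 0.6·10.0 + 0.4·6.5 = 8.6
A3: 0.6·9.4 + 0.4·3.2 = 6.92
Highest Hurwicz score = 8.6 → A2.

A2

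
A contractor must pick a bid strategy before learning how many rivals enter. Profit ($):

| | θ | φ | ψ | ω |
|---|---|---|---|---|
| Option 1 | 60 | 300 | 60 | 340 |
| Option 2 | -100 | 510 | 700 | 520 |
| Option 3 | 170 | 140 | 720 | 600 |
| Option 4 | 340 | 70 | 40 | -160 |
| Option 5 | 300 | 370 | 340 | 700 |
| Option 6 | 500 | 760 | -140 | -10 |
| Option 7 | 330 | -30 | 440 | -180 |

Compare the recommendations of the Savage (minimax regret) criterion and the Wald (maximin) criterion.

minimax regret → Option 5; maximin → Option 5 (agree)

Column bests: θ=500, φ=760, ψ=720, ω=700.
Option 1 regrets: 440, 460, 660, 360 → max 660
Option 2 regrets: 600, 250, 20, 180 → max 600
Option 3 regrets: 330, 620, 0, 100 → max 620
Option 4 regrets: 160, 690, 680, 860 → max 860
Option 5 regrets: 200, 390, 380, 0 → max 390
Option 6 regrets: 0, 0, 860, 710 → max 860
Option 7 regrets: 170, 790, 280, 880 → max 880
Smallest max regret = 390 → Option 5.
Row minima: Option 1=60, Option 2=-100, Option 3=140, Option 4=-160, Option 5=300, Option 6=-140, Option 7=-180
Best worst-case = 300 → Option 5.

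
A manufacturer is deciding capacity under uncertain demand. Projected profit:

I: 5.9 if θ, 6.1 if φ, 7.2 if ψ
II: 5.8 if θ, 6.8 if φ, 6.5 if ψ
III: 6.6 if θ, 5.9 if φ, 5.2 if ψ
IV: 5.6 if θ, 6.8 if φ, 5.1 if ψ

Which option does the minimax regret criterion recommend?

I

Column bests: θ=6.6, φ=6.8, ψ=7.2.
I regrets: 0.7, 0.7, 0.0 → max 0.7
II regrets: 0.8, 0.0, 0.7 → max 0.8
III regrets: 0.0, 0.9, 2.0 → max 2.0
IV regrets: 1.0, 0.0, 2.1 → max 2.1
Smallest max regret = 0.7 → I.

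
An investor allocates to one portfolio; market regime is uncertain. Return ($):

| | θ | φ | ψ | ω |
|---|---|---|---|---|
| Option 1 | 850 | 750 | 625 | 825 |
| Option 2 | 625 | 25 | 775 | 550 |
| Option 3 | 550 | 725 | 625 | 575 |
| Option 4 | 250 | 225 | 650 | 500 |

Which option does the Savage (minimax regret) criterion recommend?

Column bests: θ=850, φ=750, ψ=775, ω=825.
Option 1 regrets: 0, 0, 150, 0 → max 150
Option 2 regrets: 225, 725, 0, 275 → max 725
Option 3 regrets: 300, 25, 150, 250 → max 300
Option 4 regrets: 600, 525, 125, 325 → max 600
Smallest max regret = 150 → Option 1.

Option 1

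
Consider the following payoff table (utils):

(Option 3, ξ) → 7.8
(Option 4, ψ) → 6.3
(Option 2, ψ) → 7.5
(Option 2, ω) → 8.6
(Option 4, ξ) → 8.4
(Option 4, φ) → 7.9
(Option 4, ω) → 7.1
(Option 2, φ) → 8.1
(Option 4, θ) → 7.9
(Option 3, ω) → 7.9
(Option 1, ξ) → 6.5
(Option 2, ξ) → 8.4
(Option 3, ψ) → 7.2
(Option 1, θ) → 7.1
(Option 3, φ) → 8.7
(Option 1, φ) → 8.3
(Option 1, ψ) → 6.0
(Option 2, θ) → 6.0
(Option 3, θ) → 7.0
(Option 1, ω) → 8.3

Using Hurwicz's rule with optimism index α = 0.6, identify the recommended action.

Option 3

Option 1: 0.6·8.3 + 0.4·6.0 = 7.38
Option 2: 0.6·8.6 + 0.4·6.0 = 7.56
Option 3: 0.6·8.7 + 0.4·7.0 = 8.02
Option 4: 0.6·8.4 + 0.4·6.3 = 7.56
Highest Hurwicz score = 8.02 → Option 3.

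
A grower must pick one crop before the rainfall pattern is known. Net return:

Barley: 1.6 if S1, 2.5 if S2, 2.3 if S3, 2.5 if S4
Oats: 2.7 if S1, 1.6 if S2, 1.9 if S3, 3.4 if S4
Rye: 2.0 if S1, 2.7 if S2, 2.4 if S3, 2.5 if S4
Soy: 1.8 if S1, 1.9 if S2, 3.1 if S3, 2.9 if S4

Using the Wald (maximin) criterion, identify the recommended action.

Rye

Row minima: Barley=1.6, Oats=1.6, Rye=2.0, Soy=1.8
Best worst-case = 2.0 → Rye.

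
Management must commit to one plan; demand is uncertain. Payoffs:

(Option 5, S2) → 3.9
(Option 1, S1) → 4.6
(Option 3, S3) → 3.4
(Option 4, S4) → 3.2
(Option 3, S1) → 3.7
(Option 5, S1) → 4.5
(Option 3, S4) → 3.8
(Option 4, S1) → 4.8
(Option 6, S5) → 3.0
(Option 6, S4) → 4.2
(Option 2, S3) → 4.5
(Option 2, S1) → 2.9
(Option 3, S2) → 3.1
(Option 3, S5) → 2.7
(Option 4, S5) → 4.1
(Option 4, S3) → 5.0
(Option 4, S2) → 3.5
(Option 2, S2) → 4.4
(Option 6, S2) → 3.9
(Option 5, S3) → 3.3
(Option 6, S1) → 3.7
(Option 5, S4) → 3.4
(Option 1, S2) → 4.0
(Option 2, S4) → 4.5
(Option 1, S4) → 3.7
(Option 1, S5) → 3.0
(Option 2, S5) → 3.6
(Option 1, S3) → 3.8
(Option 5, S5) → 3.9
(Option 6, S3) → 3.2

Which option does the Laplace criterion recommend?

Row averages: Option 1=3.82, Option 2=3.98, Option 3=3.34, Option 4=4.12, Option 5=3.8, Option 6=3.6
Highest average = 4.12 → Option 4.

Option 4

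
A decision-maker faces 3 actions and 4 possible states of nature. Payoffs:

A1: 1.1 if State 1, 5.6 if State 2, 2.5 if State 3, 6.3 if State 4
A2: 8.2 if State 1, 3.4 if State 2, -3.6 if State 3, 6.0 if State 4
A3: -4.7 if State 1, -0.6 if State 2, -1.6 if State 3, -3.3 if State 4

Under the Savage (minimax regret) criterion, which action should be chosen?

Column bests: State 1=8.2, State 2=5.6, State 3=2.5, State 4=6.3.
A1 regrets: 7.1, 0.0, 0.0, 0.0 → max 7.1
A2 regrets: 0.0, 2.2, 6.1, 0.3 → max 6.1
A3 regrets: 12.9, 6.2, 4.1, 9.6 → max 12.9
Smallest max regret = 6.1 → A2.

A2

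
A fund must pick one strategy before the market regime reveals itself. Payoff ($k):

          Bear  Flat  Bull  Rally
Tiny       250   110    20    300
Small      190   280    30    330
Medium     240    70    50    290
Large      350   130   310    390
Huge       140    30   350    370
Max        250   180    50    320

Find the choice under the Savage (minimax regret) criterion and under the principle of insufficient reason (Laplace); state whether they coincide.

Column bests: Bear=350, Flat=280, Bull=350, Rally=390.
Tiny regrets: 100, 170, 330, 90 → max 330
Small regrets: 160, 0, 320, 60 → max 320
Medium regrets: 110, 210, 300, 100 → max 300
Large regrets: 0, 150, 40, 0 → max 150
Huge regrets: 210, 250, 0, 20 → max 250
Max regrets: 100, 100, 300, 70 → max 300
Smallest max regret = 150 → Large.
Row averages: Tiny=170, Small=207.5, Medium=162.5, Large=295, Huge=222.5, Max=200
Highest average = 295 → Large.

minimax regret → Large; laplace → Large (agree)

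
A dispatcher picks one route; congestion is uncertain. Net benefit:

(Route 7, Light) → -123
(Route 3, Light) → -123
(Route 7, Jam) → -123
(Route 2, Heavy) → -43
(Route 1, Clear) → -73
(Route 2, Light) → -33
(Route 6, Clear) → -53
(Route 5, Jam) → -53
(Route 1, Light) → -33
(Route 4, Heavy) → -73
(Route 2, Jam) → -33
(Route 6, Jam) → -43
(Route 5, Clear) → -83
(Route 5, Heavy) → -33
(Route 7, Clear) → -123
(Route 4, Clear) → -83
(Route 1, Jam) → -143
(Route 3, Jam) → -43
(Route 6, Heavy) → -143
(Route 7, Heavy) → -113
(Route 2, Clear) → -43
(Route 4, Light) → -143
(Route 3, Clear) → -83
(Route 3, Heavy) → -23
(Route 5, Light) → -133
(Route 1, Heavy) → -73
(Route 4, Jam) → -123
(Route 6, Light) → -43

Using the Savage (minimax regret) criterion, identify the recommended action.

Route 2

Column bests: Clear=-43, Light=-33, Heavy=-23, Jam=-33.
Route 1 regrets: 30, 0, 50, 110 → max 110
Route 2 regrets: 0, 0, 20, 0 → max 20
Route 3 regrets: 40, 90, 0, 10 → max 90
Route 4 regrets: 40, 110, 50, 90 → max 110
Route 5 regrets: 40, 100, 10, 20 → max 100
Route 6 regrets: 10, 10, 120, 10 → max 120
Route 7 regrets: 80, 90, 90, 90 → max 90
Smallest max regret = 20 → Route 2.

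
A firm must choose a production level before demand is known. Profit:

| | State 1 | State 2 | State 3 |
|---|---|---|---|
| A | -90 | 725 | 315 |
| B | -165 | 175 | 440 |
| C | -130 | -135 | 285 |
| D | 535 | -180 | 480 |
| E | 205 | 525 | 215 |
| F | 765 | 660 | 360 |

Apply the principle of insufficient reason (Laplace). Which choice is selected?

Row averages: A=950/3, B=150, C=20/3, D=835/3, E=315, F=595
Highest average = 595 → F.

F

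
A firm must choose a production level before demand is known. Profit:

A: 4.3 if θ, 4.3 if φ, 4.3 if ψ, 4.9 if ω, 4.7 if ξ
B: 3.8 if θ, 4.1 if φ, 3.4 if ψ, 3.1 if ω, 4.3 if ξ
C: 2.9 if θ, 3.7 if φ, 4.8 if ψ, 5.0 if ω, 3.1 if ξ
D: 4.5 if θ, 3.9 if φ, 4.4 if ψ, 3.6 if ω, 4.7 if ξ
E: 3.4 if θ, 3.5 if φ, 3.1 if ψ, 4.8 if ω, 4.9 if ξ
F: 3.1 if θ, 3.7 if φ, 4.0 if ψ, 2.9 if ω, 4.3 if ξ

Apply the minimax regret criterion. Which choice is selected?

Column bests: θ=4.5, φ=4.3, ψ=4.8, ω=5.0, ξ=4.9.
A regrets: 0.2, 0.0, 0.5, 0.1, 0.2 → max 0.5
B regrets: 0.7, 0.2, 1.4, 1.9, 0.6 → max 1.9
C regrets: 1.6, 0.6, 0.0, 0.0, 1.8 → max 1.8
D regrets: 0.0, 0.4, 0.4, 1.4, 0.2 → max 1.4
E regrets: 1.1, 0.8, 1.7, 0.2, 0.0 → max 1.7
F regrets: 1.4, 0.6, 0.8, 2.1, 0.6 → max 2.1
Smallest max regret = 0.5 → A.

A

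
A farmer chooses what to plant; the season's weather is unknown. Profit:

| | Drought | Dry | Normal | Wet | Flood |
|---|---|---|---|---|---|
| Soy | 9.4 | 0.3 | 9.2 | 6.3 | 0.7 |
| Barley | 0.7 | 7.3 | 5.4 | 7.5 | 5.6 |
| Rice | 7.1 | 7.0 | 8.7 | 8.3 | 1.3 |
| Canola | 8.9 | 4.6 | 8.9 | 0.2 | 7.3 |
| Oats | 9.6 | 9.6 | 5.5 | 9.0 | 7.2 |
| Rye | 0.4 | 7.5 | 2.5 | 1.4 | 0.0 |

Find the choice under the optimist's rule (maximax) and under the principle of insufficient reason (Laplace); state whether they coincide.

Row maxima: Soy=9.4, Barley=7.5, Rice=8.7, Canola=8.9, Oats=9.6, Rye=7.5
Best best-case = 9.6 → Oats.
Row averages: Soy=5.18, Barley=5.3, Rice=6.48, Canola=5.98, Oats=8.18, Rye=2.36
Highest average = 8.18 → Oats.

maximax → Oats; laplace → Oats (agree)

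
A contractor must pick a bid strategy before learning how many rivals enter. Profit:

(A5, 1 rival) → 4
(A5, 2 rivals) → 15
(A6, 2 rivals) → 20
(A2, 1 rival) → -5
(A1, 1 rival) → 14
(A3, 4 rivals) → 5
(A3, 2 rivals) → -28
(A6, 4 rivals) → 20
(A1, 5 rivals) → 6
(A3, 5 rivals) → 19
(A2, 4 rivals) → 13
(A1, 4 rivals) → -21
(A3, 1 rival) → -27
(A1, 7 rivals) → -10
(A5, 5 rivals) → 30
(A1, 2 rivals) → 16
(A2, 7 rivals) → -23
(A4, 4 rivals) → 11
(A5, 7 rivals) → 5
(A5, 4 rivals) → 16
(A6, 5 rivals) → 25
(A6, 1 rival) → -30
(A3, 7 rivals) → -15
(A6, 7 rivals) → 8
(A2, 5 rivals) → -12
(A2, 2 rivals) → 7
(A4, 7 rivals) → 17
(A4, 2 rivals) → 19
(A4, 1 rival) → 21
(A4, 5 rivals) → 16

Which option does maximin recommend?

Row minima: A1=-21, A2=-23, A3=-28, A4=11, A5=4, A6=-30
Best worst-case = 11 → A4.

A4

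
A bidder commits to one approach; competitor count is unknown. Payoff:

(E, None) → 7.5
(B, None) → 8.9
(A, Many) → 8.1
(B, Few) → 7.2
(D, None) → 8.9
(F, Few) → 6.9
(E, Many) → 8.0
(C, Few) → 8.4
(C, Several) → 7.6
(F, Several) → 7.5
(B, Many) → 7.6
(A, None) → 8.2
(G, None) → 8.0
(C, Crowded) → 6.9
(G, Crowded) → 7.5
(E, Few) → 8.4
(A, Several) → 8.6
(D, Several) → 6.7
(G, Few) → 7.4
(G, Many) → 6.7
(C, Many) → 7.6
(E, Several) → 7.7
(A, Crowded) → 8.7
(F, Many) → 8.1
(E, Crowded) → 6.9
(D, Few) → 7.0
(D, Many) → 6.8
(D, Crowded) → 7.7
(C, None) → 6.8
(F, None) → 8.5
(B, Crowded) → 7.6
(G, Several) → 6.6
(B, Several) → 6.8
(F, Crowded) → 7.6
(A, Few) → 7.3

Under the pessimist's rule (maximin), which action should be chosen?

Row minima: A=7.3, B=6.8, C=6.8, D=6.7, E=6.9, F=6.9, G=6.6
Best worst-case = 7.3 → A.

A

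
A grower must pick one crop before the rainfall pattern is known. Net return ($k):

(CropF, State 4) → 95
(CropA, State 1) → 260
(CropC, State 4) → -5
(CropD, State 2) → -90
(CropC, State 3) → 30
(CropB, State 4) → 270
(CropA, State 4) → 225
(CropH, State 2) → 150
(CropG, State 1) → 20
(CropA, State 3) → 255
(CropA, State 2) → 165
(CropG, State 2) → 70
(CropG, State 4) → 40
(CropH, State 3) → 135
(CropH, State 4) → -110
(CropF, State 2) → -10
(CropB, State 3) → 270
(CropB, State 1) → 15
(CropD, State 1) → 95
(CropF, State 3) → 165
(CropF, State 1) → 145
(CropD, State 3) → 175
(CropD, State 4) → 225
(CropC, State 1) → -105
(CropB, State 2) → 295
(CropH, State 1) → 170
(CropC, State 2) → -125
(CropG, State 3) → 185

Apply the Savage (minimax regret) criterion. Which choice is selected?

CropA

Column bests: State 1=260, State 2=295, State 3=270, State 4=270.
CropC regrets: 365, 420, 240, 275 → max 420
CropG regrets: 240, 225, 85, 230 → max 240
CropB regrets: 245, 0, 0, 0 → max 245
CropA regrets: 0, 130, 15, 45 → max 130
CropH regrets: 90, 145, 135, 380 → max 380
CropD regrets: 165, 385, 95, 45 → max 385
CropF regrets: 115, 305, 105, 175 → max 305
Smallest max regret = 130 → CropA.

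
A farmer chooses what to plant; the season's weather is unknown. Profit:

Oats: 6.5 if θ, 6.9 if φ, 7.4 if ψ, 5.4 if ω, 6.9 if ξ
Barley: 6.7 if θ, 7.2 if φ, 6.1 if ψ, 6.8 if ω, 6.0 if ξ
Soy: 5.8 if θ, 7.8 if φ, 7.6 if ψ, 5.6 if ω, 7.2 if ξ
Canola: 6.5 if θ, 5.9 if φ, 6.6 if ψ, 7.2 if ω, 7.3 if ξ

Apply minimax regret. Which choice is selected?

Barley

Column bests: θ=6.7, φ=7.8, ψ=7.6, ω=7.2, ξ=7.3.
Oats regrets: 0.2, 0.9, 0.2, 1.8, 0.4 → max 1.8
Barley regrets: 0.0, 0.6, 1.5, 0.4, 1.3 → max 1.5
Soy regrets: 0.9, 0.0, 0.0, 1.6, 0.1 → max 1.6
Canola regrets: 0.2, 1.9, 1.0, 0.0, 0.0 → max 1.9
Smallest max regret = 1.5 → Barley.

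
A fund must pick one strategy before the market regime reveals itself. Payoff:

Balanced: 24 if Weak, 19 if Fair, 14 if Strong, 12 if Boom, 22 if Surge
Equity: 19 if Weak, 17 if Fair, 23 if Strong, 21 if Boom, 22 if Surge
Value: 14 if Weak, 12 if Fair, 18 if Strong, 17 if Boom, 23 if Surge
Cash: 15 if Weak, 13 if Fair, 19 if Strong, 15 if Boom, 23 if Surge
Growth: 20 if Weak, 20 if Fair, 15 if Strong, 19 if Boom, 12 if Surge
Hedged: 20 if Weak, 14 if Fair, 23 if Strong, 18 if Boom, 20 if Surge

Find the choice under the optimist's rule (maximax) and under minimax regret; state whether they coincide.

Row maxima: Balanced=24, Equity=23, Value=23, Cash=23, Growth=20, Hedged=23
Best best-case = 24 → Balanced.
Column bests: Weak=24, Fair=20, Strong=23, Boom=21, Surge=23.
Balanced regrets: 0, 1, 9, 9, 1 → max 9
Equity regrets: 5, 3, 0, 0, 1 → max 5
Value regrets: 10, 8, 5, 4, 0 → max 10
Cash regrets: 9, 7, 4, 6, 0 → max 9
Growth regrets: 4, 0, 8, 2, 11 → max 11
Hedged regrets: 4, 6, 0, 3, 3 → max 6
Smallest max regret = 5 → Equity.

maximax → Balanced; minimax regret → Equity (disagree)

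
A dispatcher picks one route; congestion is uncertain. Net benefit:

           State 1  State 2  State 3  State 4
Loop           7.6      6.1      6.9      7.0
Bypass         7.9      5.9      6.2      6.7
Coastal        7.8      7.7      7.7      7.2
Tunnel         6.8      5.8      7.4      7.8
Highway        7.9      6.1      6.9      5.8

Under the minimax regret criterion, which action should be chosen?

Coastal

Column bests: State 1=7.9, State 2=7.7, State 3=7.7, State 4=7.8.
Loop regrets: 0.3, 1.6, 0.8, 0.8 → max 1.6
Bypass regrets: 0.0, 1.8, 1.5, 1.1 → max 1.8
Coastal regrets: 0.1, 0.0, 0.0, 0.6 → max 0.6
Tunnel regrets: 1.1, 1.9, 0.3, 0.0 → max 1.9
Highway regrets: 0.0, 1.6, 0.8, 2.0 → max 2.0
Smallest max regret = 0.6 → Coastal.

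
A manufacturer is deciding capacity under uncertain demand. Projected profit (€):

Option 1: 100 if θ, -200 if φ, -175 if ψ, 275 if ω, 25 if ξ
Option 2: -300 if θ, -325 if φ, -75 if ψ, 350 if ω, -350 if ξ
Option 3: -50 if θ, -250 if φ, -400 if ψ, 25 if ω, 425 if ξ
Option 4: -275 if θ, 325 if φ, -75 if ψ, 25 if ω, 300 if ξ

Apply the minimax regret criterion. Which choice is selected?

Column bests: θ=100, φ=325, ψ=-75, ω=350, ξ=425.
Option 1 regrets: 0, 525, 100, 75, 400 → max 525
Option 2 regrets: 400, 650, 0, 0, 775 → max 775
Option 3 regrets: 150, 575, 325, 325, 0 → max 575
Option 4 regrets: 375, 0, 0, 325, 125 → max 375
Smallest max regret = 375 → Option 4.

Option 4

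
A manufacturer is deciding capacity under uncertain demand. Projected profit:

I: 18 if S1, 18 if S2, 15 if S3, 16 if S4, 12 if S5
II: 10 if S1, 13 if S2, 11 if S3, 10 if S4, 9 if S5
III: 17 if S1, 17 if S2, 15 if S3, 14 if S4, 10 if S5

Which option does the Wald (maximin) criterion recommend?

Row minima: I=12, II=9, III=10
Best worst-case = 12 → I.

I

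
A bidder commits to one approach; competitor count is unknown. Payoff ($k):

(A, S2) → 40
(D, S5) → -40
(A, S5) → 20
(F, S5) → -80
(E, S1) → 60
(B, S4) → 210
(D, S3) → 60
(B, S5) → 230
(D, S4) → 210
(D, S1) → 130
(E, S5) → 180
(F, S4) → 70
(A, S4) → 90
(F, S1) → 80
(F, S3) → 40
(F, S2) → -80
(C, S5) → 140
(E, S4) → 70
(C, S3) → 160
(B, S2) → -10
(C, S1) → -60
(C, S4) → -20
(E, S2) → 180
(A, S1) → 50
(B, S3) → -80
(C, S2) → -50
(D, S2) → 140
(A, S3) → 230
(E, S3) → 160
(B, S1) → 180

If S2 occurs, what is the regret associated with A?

140

Best payoff under S2 is 180.
Regret = 180 − 40 = 140.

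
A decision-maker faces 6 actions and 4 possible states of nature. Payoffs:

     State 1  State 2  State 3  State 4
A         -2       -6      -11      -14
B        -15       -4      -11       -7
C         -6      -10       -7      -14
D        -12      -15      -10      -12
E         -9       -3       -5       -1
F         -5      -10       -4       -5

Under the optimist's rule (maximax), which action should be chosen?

Row maxima: A=-2, B=-4, C=-6, D=-10, E=-1, F=-4
Best best-case = -1 → E.

E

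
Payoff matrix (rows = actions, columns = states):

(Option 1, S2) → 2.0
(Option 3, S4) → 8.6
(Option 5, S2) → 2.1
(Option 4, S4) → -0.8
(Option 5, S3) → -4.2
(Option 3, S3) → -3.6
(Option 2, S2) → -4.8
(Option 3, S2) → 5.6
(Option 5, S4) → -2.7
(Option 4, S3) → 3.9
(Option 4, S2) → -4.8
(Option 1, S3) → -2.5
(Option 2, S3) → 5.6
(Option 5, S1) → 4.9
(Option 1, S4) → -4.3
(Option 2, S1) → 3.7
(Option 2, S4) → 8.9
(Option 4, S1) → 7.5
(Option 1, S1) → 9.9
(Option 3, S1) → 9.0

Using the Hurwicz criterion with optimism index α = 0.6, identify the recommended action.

Option 1: 0.6·9.9 + 0.4·(-4.3) = 4.22
Option 2: 0.6·8.9 + 0.4·(-4.8) = 3.42
Option 3: 0.6·9.0 + 0.4·(-3.6) = 3.96
Option 4: 0.6·7.5 + 0.4·(-4.8) = 2.58
Option 5: 0.6·4.9 + 0.4·(-4.2) = 1.26
Highest Hurwicz score = 4.22 → Option 1.

Option 1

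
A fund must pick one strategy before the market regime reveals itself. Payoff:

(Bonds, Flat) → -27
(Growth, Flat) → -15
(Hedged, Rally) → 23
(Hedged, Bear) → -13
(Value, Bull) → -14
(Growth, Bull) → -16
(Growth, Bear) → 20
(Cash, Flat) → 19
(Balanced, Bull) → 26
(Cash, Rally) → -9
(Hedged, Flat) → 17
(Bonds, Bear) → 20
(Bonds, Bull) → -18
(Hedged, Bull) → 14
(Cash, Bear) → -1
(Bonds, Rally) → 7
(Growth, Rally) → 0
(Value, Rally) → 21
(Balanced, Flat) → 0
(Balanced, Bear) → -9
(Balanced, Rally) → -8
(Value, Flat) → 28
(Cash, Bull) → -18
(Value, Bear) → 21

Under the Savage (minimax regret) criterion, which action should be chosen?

Balanced

Column bests: Bear=21, Flat=28, Bull=26, Rally=23.
Growth regrets: 1, 43, 42, 23 → max 43
Value regrets: 0, 0, 40, 2 → max 40
Cash regrets: 22, 9, 44, 32 → max 44
Bonds regrets: 1, 55, 44, 16 → max 55
Hedged regrets: 34, 11, 12, 0 → max 34
Balanced regrets: 30, 28, 0, 31 → max 31
Smallest max regret = 31 → Balanced.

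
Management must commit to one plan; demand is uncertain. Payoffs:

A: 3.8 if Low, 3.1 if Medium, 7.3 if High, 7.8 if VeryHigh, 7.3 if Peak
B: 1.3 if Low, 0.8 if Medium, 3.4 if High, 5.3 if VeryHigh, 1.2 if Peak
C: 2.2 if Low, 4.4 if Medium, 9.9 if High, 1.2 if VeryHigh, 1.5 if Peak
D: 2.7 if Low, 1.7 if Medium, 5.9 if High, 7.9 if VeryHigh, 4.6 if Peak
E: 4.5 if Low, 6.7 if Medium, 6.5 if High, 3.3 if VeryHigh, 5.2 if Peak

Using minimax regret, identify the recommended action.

A

Column bests: Low=4.5, Medium=6.7, High=9.9, VeryHigh=7.9, Peak=7.3.
A regrets: 0.7, 3.6, 2.6, 0.1, 0.0 → max 3.6
B regrets: 3.2, 5.9, 6.5, 2.6, 6.1 → max 6.5
C regrets: 2.3, 2.3, 0.0, 6.7, 5.8 → max 6.7
D regrets: 1.8, 5.0, 4.0, 0.0, 2.7 → max 5.0
E regrets: 0.0, 0.0, 3.4, 4.6, 2.1 → max 4.6
Smallest max regret = 3.6 → A.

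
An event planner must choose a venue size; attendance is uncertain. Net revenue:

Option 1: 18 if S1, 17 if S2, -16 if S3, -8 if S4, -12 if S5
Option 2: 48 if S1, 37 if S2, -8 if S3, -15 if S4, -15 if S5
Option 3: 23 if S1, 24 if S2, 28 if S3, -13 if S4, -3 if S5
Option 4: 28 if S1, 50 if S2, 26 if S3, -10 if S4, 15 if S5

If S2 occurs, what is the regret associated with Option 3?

26

Best payoff under S2 is 50.
Regret = 50 − 24 = 26.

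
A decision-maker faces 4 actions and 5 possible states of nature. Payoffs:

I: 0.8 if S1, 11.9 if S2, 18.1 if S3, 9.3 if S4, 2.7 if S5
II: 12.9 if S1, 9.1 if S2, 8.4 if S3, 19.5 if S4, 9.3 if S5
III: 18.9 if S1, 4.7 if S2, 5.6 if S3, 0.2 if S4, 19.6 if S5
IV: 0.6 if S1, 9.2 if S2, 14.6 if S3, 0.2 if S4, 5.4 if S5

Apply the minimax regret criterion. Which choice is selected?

Column bests: S1=18.9, S2=11.9, S3=18.1, S4=19.5, S5=19.6.
I regrets: 18.1, 0.0, 0.0, 10.2, 16.9 → max 18.1
II regrets: 6.0, 2.8, 9.7, 0.0, 10.3 → max 10.3
III regrets: 0.0, 7.2, 12.5, 19.3, 0.0 → max 19.3
IV regrets: 18.3, 2.7, 3.5, 19.3, 14.2 → max 19.3
Smallest max regret = 10.3 → II.

II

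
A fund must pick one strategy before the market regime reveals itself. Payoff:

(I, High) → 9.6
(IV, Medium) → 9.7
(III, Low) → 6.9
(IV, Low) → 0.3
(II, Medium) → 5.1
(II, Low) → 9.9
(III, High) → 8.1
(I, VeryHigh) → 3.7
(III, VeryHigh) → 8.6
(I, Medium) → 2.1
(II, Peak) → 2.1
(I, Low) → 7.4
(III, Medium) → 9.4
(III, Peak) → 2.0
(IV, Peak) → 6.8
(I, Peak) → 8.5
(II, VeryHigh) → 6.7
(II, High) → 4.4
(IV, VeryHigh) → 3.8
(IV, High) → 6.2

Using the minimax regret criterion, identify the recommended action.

II

Column bests: Low=9.9, Medium=9.7, High=9.6, VeryHigh=8.6, Peak=8.5.
I regrets: 2.5, 7.6, 0.0, 4.9, 0.0 → max 7.6
II regrets: 0.0, 4.6, 5.2, 1.9, 6.4 → max 6.4
III regrets: 3.0, 0.3, 1.5, 0.0, 6.5 → max 6.5
IV regrets: 9.6, 0.0, 3.4, 4.8, 1.7 → max 9.6
Smallest max regret = 6.4 → II.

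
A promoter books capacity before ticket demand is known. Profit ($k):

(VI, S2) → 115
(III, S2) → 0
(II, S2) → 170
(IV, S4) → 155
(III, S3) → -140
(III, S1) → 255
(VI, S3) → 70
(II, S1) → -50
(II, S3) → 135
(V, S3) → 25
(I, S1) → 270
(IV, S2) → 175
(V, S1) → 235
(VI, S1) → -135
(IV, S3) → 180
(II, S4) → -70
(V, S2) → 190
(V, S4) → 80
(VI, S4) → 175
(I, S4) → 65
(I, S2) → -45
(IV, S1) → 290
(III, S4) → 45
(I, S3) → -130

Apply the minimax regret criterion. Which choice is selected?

IV

Column bests: S1=290, S2=190, S3=180, S4=175.
I regrets: 20, 235, 310, 110 → max 310
II regrets: 340, 20, 45, 245 → max 340
III regrets: 35, 190, 320, 130 → max 320
IV regrets: 0, 15, 0, 20 → max 20
V regrets: 55, 0, 155, 95 → max 155
VI regrets: 425, 75, 110, 0 → max 425
Smallest max regret = 20 → IV.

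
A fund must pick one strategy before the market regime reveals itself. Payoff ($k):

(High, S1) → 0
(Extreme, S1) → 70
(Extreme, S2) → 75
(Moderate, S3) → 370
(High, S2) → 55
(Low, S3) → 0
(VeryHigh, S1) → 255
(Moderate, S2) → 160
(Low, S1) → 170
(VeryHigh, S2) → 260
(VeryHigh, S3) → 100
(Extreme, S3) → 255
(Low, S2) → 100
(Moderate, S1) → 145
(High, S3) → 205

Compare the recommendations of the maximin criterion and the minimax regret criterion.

Row minima: Low=0, Moderate=145, High=0, VeryHigh=100, Extreme=70
Best worst-case = 145 → Moderate.
Column bests: S1=255, S2=260, S3=370.
Low regrets: 85, 160, 370 → max 370
Moderate regrets: 110, 100, 0 → max 110
High regrets: 255, 205, 165 → max 255
VeryHigh regrets: 0, 0, 270 → max 270
Extreme regrets: 185, 185, 115 → max 185
Smallest max regret = 110 → Moderate.

maximin → Moderate; minimax regret → Moderate (agree)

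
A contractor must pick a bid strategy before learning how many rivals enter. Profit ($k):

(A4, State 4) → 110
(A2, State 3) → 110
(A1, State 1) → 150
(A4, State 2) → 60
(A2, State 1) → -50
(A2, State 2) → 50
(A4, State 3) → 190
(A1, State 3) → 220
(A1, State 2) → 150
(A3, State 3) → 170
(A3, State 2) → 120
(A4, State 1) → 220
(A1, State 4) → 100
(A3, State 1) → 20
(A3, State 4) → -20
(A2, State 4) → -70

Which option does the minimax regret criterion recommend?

Column bests: State 1=220, State 2=150, State 3=220, State 4=110.
A1 regrets: 70, 0, 0, 10 → max 70
A2 regrets: 270, 100, 110, 180 → max 270
A3 regrets: 200, 30, 50, 130 → max 200
A4 regrets: 0, 90, 30, 0 → max 90
Smallest max regret = 70 → A1.

A1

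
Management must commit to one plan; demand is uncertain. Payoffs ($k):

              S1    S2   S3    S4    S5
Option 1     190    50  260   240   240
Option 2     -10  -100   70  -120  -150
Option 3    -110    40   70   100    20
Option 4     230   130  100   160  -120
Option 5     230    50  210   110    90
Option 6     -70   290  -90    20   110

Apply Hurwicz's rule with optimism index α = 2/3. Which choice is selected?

Option 1: 2/3·260 + 1/3·50 = 190
Option 2: 2/3·70 + 1/3·(-150) = -10/3
Option 3: 2/3·100 + 1/3·(-110) = 30
Option 4: 2/3·230 + 1/3·(-120) = 340/3
Option 5: 2/3·230 + 1/3·50 = 170
Option 6: 2/3·290 + 1/3·(-90) = 490/3
Highest Hurwicz score = 190 → Option 1.

Option 1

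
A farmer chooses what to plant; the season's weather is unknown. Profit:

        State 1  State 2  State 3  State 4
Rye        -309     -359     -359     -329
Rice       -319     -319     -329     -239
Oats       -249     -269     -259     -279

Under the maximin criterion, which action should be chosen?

Row minima: Rye=-359, Rice=-329, Oats=-279
Best worst-case = -279 → Oats.

Oats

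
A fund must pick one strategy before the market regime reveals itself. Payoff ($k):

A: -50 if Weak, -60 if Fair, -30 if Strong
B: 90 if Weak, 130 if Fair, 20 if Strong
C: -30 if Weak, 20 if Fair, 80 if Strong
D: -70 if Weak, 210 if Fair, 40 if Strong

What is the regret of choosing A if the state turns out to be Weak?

140

Best payoff under Weak is 90.
Regret = 90 − (-50) = 140.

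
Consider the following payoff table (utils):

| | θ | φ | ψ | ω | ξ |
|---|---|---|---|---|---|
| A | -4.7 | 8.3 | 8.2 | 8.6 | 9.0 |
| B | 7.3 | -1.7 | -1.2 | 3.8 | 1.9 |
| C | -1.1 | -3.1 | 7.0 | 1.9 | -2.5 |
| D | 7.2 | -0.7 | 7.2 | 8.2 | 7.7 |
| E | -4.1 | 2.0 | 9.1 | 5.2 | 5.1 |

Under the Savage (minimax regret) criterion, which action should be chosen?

Column bests: θ=7.3, φ=8.3, ψ=9.1, ω=8.6, ξ=9.0.
A regrets: 12.0, 0.0, 0.9, 0.0, 0.0 → max 12.0
B regrets: 0.0, 10.0, 10.3, 4.8, 7.1 → max 10.3
C regrets: 8.4, 11.4, 2.1, 6.7, 11.5 → max 11.5
D regrets: 0.1, 9.0, 1.9, 0.4, 1.3 → max 9.0
E regrets: 11.4, 6.3, 0.0, 3.4, 3.9 → max 11.4
Smallest max regret = 9.0 → D.

D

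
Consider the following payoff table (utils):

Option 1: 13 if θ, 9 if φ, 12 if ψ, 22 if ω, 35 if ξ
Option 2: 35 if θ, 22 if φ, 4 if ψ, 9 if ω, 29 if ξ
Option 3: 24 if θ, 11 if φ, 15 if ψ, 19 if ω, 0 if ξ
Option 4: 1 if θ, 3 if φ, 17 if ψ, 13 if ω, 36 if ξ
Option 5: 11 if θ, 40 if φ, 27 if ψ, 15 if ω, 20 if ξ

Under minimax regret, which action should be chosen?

Option 2

Column bests: θ=35, φ=40, ψ=27, ω=22, ξ=36.
Option 1 regrets: 22, 31, 15, 0, 1 → max 31
Option 2 regrets: 0, 18, 23, 13, 7 → max 23
Option 3 regrets: 11, 29, 12, 3, 36 → max 36
Option 4 regrets: 34, 37, 10, 9, 0 → max 37
Option 5 regrets: 24, 0, 0, 7, 16 → max 24
Smallest max regret = 23 → Option 2.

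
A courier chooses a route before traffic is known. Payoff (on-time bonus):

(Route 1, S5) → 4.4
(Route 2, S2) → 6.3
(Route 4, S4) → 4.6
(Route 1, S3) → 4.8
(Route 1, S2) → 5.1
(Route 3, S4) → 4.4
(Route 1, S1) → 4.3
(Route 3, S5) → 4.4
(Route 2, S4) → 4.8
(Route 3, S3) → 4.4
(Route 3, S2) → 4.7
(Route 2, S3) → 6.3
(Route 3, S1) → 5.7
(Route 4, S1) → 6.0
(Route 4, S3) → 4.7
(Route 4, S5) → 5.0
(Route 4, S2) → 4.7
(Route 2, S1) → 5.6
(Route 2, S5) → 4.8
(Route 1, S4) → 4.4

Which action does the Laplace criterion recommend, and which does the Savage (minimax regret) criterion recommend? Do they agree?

laplace → Route 2; minimax regret → Route 2 (agree)

Row averages: Route 1=4.6, Route 2=5.56, Route 3=4.72, Route 4=5
Highest average = 5.56 → Route 2.
Column bests: S1=6.0, S2=6.3, S3=6.3, S4=4.8, S5=5.0.
Route 1 regrets: 1.7, 1.2, 1.5, 0.4, 0.6 → max 1.7
Route 2 regrets: 0.4, 0.0, 0.0, 0.0, 0.2 → max 0.4
Route 3 regrets: 0.3, 1.6, 1.9, 0.4, 0.6 → max 1.9
Route 4 regrets: 0.0, 1.6, 1.6, 0.2, 0.0 → max 1.6
Smallest max regret = 0.4 → Route 2.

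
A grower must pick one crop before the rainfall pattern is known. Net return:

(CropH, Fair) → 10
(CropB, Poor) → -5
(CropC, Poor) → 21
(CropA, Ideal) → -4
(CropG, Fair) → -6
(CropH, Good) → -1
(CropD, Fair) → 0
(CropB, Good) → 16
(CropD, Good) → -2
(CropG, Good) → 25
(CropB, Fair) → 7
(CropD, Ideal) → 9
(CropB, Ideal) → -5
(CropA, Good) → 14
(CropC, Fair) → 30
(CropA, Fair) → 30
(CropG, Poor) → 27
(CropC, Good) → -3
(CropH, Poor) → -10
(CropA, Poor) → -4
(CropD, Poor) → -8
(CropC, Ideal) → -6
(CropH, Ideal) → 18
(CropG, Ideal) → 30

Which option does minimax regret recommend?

CropA

Column bests: Poor=27, Fair=30, Good=25, Ideal=30.
CropD regrets: 35, 30, 27, 21 → max 35
CropB regrets: 32, 23, 9, 35 → max 35
CropA regrets: 31, 0, 11, 34 → max 34
CropC regrets: 6, 0, 28, 36 → max 36
CropG regrets: 0, 36, 0, 0 → max 36
CropH regrets: 37, 20, 26, 12 → max 37
Smallest max regret = 34 → CropA.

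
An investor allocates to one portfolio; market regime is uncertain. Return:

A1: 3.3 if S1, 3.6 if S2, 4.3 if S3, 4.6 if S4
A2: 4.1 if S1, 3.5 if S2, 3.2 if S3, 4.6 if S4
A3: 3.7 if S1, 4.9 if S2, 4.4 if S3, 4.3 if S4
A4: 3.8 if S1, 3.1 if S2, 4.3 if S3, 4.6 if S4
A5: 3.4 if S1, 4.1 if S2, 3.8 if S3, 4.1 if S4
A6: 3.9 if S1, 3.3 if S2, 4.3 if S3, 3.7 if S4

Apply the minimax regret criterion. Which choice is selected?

A3

Column bests: S1=4.1, S2=4.9, S3=4.4, S4=4.6.
A1 regrets: 0.8, 1.3, 0.1, 0.0 → max 1.3
A2 regrets: 0.0, 1.4, 1.2, 0.0 → max 1.4
A3 regrets: 0.4, 0.0, 0.0, 0.3 → max 0.4
A4 regrets: 0.3, 1.8, 0.1, 0.0 → max 1.8
A5 regrets: 0.7, 0.8, 0.6, 0.5 → max 0.8
A6 regrets: 0.2, 1.6, 0.1, 0.9 → max 1.6
Smallest max regret = 0.4 → A3.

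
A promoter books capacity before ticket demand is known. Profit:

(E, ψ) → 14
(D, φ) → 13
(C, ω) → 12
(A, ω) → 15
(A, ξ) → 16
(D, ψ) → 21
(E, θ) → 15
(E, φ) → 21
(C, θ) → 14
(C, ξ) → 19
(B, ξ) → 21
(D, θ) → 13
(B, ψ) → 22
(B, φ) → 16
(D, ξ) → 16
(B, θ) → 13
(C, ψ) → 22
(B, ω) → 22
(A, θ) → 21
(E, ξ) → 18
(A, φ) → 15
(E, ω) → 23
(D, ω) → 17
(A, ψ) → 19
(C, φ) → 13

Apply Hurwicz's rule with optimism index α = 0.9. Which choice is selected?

E

A: 0.9·21 + 0.1·15 = 20.4
B: 0.9·22 + 0.1·13 = 21.1
C: 0.9·22 + 0.1·12 = 21
D: 0.9·21 + 0.1·13 = 20.2
E: 0.9·23 + 0.1·14 = 22.1
Highest Hurwicz score = 22.1 → E.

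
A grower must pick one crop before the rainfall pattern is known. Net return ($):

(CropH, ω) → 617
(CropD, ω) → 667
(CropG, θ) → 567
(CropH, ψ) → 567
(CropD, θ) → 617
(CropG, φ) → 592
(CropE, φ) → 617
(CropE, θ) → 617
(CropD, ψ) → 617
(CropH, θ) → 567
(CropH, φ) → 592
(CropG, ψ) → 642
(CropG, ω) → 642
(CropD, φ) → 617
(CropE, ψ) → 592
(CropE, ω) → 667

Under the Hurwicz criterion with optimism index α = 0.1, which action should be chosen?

CropE: 0.1·667 + 0.9·592 = 599.5
CropD: 0.1·667 + 0.9·617 = 622
CropG: 0.1·642 + 0.9·567 = 574.5
CropH: 0.1·617 + 0.9·567 = 572
Highest Hurwicz score = 622 → CropD.

CropD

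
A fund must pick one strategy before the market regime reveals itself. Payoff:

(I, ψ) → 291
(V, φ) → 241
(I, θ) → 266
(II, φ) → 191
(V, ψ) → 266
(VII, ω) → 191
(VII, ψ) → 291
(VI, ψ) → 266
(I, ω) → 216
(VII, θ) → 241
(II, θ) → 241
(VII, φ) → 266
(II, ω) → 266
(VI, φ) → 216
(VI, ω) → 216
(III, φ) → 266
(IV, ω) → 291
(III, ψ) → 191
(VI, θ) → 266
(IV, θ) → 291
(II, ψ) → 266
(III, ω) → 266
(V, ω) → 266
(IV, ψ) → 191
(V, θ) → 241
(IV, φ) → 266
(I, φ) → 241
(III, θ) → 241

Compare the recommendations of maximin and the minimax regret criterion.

Row minima: I=216, II=191, III=191, IV=191, V=241, VI=216, VII=191
Best worst-case = 241 → V.
Column bests: θ=291, φ=266, ψ=291, ω=291.
I regrets: 25, 25, 0, 75 → max 75
II regrets: 50, 75, 25, 25 → max 75
III regrets: 50, 0, 100, 25 → max 100
IV regrets: 0, 0, 100, 0 → max 100
V regrets: 50, 25, 25, 25 → max 50
VI regrets: 25, 50, 25, 75 → max 75
VII regrets: 50, 0, 0, 100 → max 100
Smallest max regret = 50 → V.

maximin → V; minimax regret → V (agree)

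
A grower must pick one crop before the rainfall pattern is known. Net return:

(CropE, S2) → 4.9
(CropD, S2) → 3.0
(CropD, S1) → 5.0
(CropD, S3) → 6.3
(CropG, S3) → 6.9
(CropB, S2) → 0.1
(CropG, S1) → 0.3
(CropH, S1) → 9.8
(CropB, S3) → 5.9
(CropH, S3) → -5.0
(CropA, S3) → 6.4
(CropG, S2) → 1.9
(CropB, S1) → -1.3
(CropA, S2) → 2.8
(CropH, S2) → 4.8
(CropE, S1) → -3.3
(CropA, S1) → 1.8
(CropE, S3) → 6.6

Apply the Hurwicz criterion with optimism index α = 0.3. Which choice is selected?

CropD

CropB: 0.3·5.9 + 0.7·(-1.3) = 0.86
CropH: 0.3·9.8 + 0.7·(-5.0) = -0.56
CropE: 0.3·6.6 + 0.7·(-3.3) = -0.33
CropA: 0.3·6.4 + 0.7·1.8 = 3.18
CropD: 0.3·6.3 + 0.7·3.0 = 3.99
CropG: 0.3·6.9 + 0.7·0.3 = 2.28
Highest Hurwicz score = 3.99 → CropD.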